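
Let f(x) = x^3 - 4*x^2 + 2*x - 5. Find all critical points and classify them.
f'(x) = 3*x^2 - 8*x + 2

Solve f'(x) = 0:
  3*x^2 - 8*x + 2 = 0 has no rational roots; quadratic formula: x = (8 ± √40)/6.
  ⇒ x = 4/3 - sqrt(10)/3 ≈ 0.2792, sqrt(10)/3 + 4/3 ≈ 2.3874

f''(x) = 6*x - 8
Second-derivative test at each critical point:
  f''(0.2792) = -6.3246 < 0 → local maximum
  f''(2.3874) = 6.3246 > 0 → local minimum

Critical points: x = 4/3 - sqrt(10)/3 ≈ 0.2792 (local maximum); x = sqrt(10)/3 + 4/3 ≈ 2.3874 (local minimum)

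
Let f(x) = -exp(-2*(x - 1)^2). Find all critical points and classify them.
f'(x) = 4*(x - 1)*exp(-2*(x - 1)^2)

Solve f'(x) = 0:
  f'(x) = (4*x - 4)·exp(-2*(x - 1)^2) and exp(-2*(x - 1)^2) > 0 for every x, so f'(x) = 0 ⇔ 4*x - 4 = 0.
  Factor: 4*x - 4 = 4*(x - 1) = 0.
  ⇒ x = 1

f''(x) = 4*(1 - 4*(x - 1)^2)*exp(-2*(x - 1)^2)
Second-derivative test at each critical point:
  f''(1) = 4 > 0 → local minimum

Critical points: x = 1 (local minimum)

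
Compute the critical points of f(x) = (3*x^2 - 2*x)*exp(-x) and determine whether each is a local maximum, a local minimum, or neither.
f'(x) = (-3*x^2 + 8*x - 2)*exp(-x)

Solve f'(x) = 0:
  f'(x) = (-3*x^2 + 8*x - 2)·exp(-x) and exp(-x) > 0 for every x, so f'(x) = 0 ⇔ -3*x^2 + 8*x - 2 = 0.
  3*x^2 - 8*x + 2 = 0 has no rational roots; quadratic formula: x = (8 ± √40)/6.
  ⇒ x = 4/3 - sqrt(10)/3 ≈ 0.2792, sqrt(10)/3 + 4/3 ≈ 2.3874

f''(x) = (3*x^2 - 14*x + 10)*exp(-x)
Second-derivative test at each critical point:
  f''(0.2792) = 4.7836 > 0 → local minimum
  f''(2.3874) = -0.5810 < 0 → local maximum

Critical points: x = 4/3 - sqrt(10)/3 ≈ 0.2792 (local minimum); x = sqrt(10)/3 + 4/3 ≈ 2.3874 (local maximum)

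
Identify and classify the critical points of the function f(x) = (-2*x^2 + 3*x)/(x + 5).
f'(x) = (-2*x^2 - 20*x + 15)/(x^2 + 10*x + 25)

Solve f'(x) = 0:
  f'(x) = -(2*x^2 + 20*x - 15)/(x + 5)^2; the denominator is positive wherever f is defined, so f'(x) = 0 ⇔ -2*x^2 - 20*x + 15 = 0.
  2*x^2 + 20*x - 15 = 0 has no rational roots; quadratic formula: x = (-20 ± √520)/4.
  ⇒ x = -sqrt(130)/2 - 5 ≈ -10.7009, -5 + sqrt(130)/2 ≈ 0.7009

f''(x) = -130/(x^3 + 15*x^2 + 75*x + 125)
Second-derivative test at each critical point:
  f''(-10.7009) = 0.7016 > 0 → local minimum
  f''(0.7009) = -0.7016 < 0 → local maximum

Critical points: x = -sqrt(130)/2 - 5 ≈ -10.7009 (local minimum); x = -5 + sqrt(130)/2 ≈ 0.7009 (local maximum)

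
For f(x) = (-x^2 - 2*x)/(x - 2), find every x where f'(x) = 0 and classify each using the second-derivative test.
f'(x) = (-x^2 + 4*x + 4)/(x^2 - 4*x + 4)

Solve f'(x) = 0:
  f'(x) = -(x^2 - 4*x - 4)/(x - 2)^2; the denominator is positive wherever f is defined, so f'(x) = 0 ⇔ -x^2 + 4*x + 4 = 0.
  x^2 - 4*x - 4 = 0 has no rational roots; quadratic formula: x = (4 ± √32)/2.
  ⇒ x = 2 - 2*sqrt(2) ≈ -0.8284, 2 + 2*sqrt(2) ≈ 4.8284

f''(x) = -16/(x^3 - 6*x^2 + 12*x - 8)
Second-derivative test at each critical point:
  f''(-0.8284) = 0.7071 > 0 → local minimum
  f''(4.8284) = -0.7071 < 0 → local maximum

Critical points: x = 2 - 2*sqrt(2) ≈ -0.8284 (local minimum); x = 2 + 2*sqrt(2) ≈ 4.8284 (local maximum)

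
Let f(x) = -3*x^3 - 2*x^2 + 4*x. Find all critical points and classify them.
f'(x) = -9*x^2 - 4*x + 4

Solve f'(x) = 0:
  9*x^2 + 4*x - 4 = 0 has no rational roots; quadratic formula: x = (-4 ± √160)/18.
  ⇒ x = -2*sqrt(10)/9 - 2/9 ≈ -0.9250, -2/9 + 2*sqrt(10)/9 ≈ 0.4805

f''(x) = -18*x - 4
Second-derivative test at each critical point:
  f''(-0.9250) = 12.6491 > 0 → local minimum
  f''(0.4805) = -12.6491 < 0 → local maximum

Critical points: x = -2*sqrt(10)/9 - 2/9 ≈ -0.9250 (local minimum); x = -2/9 + 2*sqrt(10)/9 ≈ 0.4805 (local maximum)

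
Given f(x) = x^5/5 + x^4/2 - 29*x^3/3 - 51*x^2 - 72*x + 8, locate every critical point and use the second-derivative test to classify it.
f'(x) = x^4 + 2*x^3 - 29*x^2 - 102*x - 72

Solve f'(x) = 0:
  Factor: x^4 + 2*x^3 - 29*x^2 - 102*x - 72 = (x - 6)*(x + 1)*(x + 3)*(x + 4) = 0.
  ⇒ x = -4, -3, -1, 6

f''(x) = 4*x^3 + 6*x^2 - 58*x - 102
Second-derivative test at each critical point:
  f''(-4) = -30 < 0 → local maximum
  f''(-3) = 18 > 0 → local minimum
  f''(-1) = -42 < 0 → local maximum
  f''(6) = 630 > 0 → local minimum

Critical points: x = -4 (local maximum); x = -3 (local minimum); x = -1 (local maximum); x = 6 (local minimum)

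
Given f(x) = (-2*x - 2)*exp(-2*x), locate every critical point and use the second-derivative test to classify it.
f'(x) = 2*(2*x + 1)*exp(-2*x)

Solve f'(x) = 0:
  f'(x) = (4*x + 2)·exp(-2*x) and exp(-2*x) > 0 for every x, so f'(x) = 0 ⇔ 4*x + 2 = 0.
  Factor: 4*x + 2 = 2*(2*x + 1) = 0.
  ⇒ x = -1/2

f''(x) = -8*x*exp(-2*x)
Second-derivative test at each critical point:
  f''(-1/2) = 10.8731 > 0 → local minimum

Critical points: x = -1/2 (local minimum)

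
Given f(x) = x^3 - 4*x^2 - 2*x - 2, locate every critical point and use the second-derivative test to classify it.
f'(x) = 3*x^2 - 8*x - 2

Solve f'(x) = 0:
  3*x^2 - 8*x - 2 = 0 has no rational roots; quadratic formula: x = (8 ± √88)/6.
  ⇒ x = 4/3 - sqrt(22)/3 ≈ -0.2301, 4/3 + sqrt(22)/3 ≈ 2.8968

f''(x) = 6*x - 8
Second-derivative test at each critical point:
  f''(-0.2301) = -9.3808 < 0 → local maximum
  f''(2.8968) = 9.3808 > 0 → local minimum

Critical points: x = 4/3 - sqrt(22)/3 ≈ -0.2301 (local maximum); x = 4/3 + sqrt(22)/3 ≈ 2.8968 (local minimum)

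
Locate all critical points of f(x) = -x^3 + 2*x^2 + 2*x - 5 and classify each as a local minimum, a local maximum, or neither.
f'(x) = -3*x^2 + 4*x + 2

Solve f'(x) = 0:
  3*x^2 - 4*x - 2 = 0 has no rational roots; quadratic formula: x = (4 ± √40)/6.
  ⇒ x = 2/3 - sqrt(10)/3 ≈ -0.3874, 2/3 + sqrt(10)/3 ≈ 1.7208

f''(x) = 4 - 6*x
Second-derivative test at each critical point:
  f''(-0.3874) = 6.3246 > 0 → local minimum
  f''(1.7208) = -6.3246 < 0 → local maximum

Critical points: x = 2/3 - sqrt(10)/3 ≈ -0.3874 (local minimum); x = 2/3 + sqrt(10)/3 ≈ 1.7208 (local maximum)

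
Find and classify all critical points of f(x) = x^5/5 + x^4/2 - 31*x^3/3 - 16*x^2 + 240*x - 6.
f'(x) = x^4 + 2*x^3 - 31*x^2 - 32*x + 240

Solve f'(x) = 0:
  Factor: x^4 + 2*x^3 - 31*x^2 - 32*x + 240 = (x - 4)*(x - 3)*(x + 4)*(x + 5) = 0.
  ⇒ x = -5, -4, 3, 4

f''(x) = 4*x^3 + 6*x^2 - 62*x - 32
Second-derivative test at each critical point:
  f''(-5) = -72 < 0 → local maximum
  f''(-4) = 56 > 0 → local minimum
  f''(3) = -56 < 0 → local maximum
  f''(4) = 72 > 0 → local minimum

Critical points: x = -5 (local maximum); x = -4 (local minimum); x = 3 (local maximum); x = 4 (local minimum)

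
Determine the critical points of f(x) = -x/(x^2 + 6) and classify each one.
f'(x) = (x^2 - 6)/(x^2 + 6)^2

Solve f'(x) = 0:
  f'(x) = (x^2 - 6)/(x^2 + 6)^2; the denominator is positive wherever f is defined, so f'(x) = 0 ⇔ x^2 - 6 = 0.
  x^2 - 6 = 0 has no rational roots; quadratic formula: x = (0 ± √24)/2.
  ⇒ x = -sqrt(6) ≈ -2.4495, sqrt(6) ≈ 2.4495

f''(x) = 2*x*(18 - x^2)/(x^2 + 6)^3
Second-derivative test at each critical point:
  f''(-2.4495) = -0.0340 < 0 → local maximum
  f''(2.4495) = 0.0340 > 0 → local minimum

Critical points: x = -sqrt(6) ≈ -2.4495 (local maximum); x = sqrt(6) ≈ 2.4495 (local minimum)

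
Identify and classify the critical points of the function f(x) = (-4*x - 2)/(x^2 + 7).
f'(x) = 4*(x^2 + x - 7)/(x^4 + 14*x^2 + 49)

Solve f'(x) = 0:
  f'(x) = 4*(x^2 + x - 7)/(x^2 + 7)^2; the denominator is positive wherever f is defined, so f'(x) = 0 ⇔ 4*x^2 + 4*x - 28 = 0.
  Factor: 4*x^2 + 4*x - 28 = 4*(x^2 + x - 7); x^2 + x - 7 = 0 has no rational roots; quadratic formula: x = (-1 ± √29)/2.
  ⇒ x = -sqrt(29)/2 - 1/2 ≈ -3.1926, -1/2 + sqrt(29)/2 ≈ 2.1926

f''(x) = 4*(-4*x^2*(2*x + 1) + (6*x + 1)*(x^2 + 7))/(x^2 + 7)^3
Second-derivative test at each critical point:
  f''(-3.1926) = -0.0729 < 0 → local maximum
  f''(2.1926) = 0.1545 > 0 → local minimum

Critical points: x = -sqrt(29)/2 - 1/2 ≈ -3.1926 (local maximum); x = -1/2 + sqrt(29)/2 ≈ 2.1926 (local minimum)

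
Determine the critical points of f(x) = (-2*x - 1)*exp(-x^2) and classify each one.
f'(x) = 2*(x*(2*x + 1) - 1)*exp(-x^2)

Solve f'(x) = 0:
  f'(x) = (4*x^2 + 2*x - 2)·exp(-x^2) and exp(-x^2) > 0 for every x, so f'(x) = 0 ⇔ 4*x^2 + 2*x - 2 = 0.
  Factor: 4*x^2 + 2*x - 2 = 2*(x + 1)*(2*x - 1) = 0.
  ⇒ x = -1, 1/2

f''(x) = 2*(-4*x^3 - 2*x^2 + 6*x + 1)*exp(-x^2)
Second-derivative test at each critical point:
  f''(-1) = -2.2073 < 0 → local maximum
  f''(1/2) = 4.6728 > 0 → local minimum

Critical points: x = -1 (local maximum); x = 1/2 (local minimum)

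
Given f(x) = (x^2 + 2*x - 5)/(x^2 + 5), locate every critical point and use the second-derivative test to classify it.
f'(x) = 2*(-x^2 + 10*x + 5)/(x^4 + 10*x^2 + 25)

Solve f'(x) = 0:
  f'(x) = -2*(x^2 - 10*x - 5)/(x^2 + 5)^2; the denominator is positive wherever f is defined, so f'(x) = 0 ⇔ -2*x^2 + 20*x + 10 = 0.
  Factor: -2*x^2 + 20*x + 10 = -2*(x^2 - 10*x - 5); x^2 - 10*x - 5 = 0 has no rational roots; quadratic formula: x = (10 ± √120)/2.
  ⇒ x = 5 - sqrt(30) ≈ -0.4772, 5 + sqrt(30) ≈ 10.4772

f''(x) = 4*(x^3 - 15*x^2 - 15*x + 25)/(x^6 + 15*x^4 + 75*x^2 + 125)
Second-derivative test at each critical point:
  f''(-0.4772) = 0.8017 > 0 → local minimum
  f''(10.4772) = -0.0017 < 0 → local maximum

Critical points: x = 5 - sqrt(30) ≈ -0.4772 (local minimum); x = 5 + sqrt(30) ≈ 10.4772 (local maximum)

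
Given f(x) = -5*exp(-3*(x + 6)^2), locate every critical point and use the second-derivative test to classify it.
f'(x) = 30*(x + 6)*exp(-3*(x + 6)^2)

Solve f'(x) = 0:
  f'(x) = (30*x + 180)·exp(-3*(x + 6)^2) and exp(-3*(x + 6)^2) > 0 for every x, so f'(x) = 0 ⇔ 30*x + 180 = 0.
  Factor: 30*x + 180 = 30*(x + 6) = 0.
  ⇒ x = -6

f''(x) = 30*(1 - 6*(x + 6)^2)*exp(-3*(x + 6)^2)
Second-derivative test at each critical point:
  f''(-6) = 30 > 0 → local minimum

Critical points: x = -6 (local minimum)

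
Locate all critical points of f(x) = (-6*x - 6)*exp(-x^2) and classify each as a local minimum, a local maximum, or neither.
f'(x) = 6*(2*x*(x + 1) - 1)*exp(-x^2)

Solve f'(x) = 0:
  f'(x) = (12*x^2 + 12*x - 6)·exp(-x^2) and exp(-x^2) > 0 for every x, so f'(x) = 0 ⇔ 12*x^2 + 12*x - 6 = 0.
  Factor: 12*x^2 + 12*x - 6 = 6*(2*x^2 + 2*x - 1); 2*x^2 + 2*x - 1 = 0 has no rational roots; quadratic formula: x = (-2 ± √12)/4.
  ⇒ x = -sqrt(3)/2 - 1/2 ≈ -1.3660, -1/2 + sqrt(3)/2 ≈ 0.3660

f''(x) = 12*(-2*x^2*(x + 1) + 3*x + 1)*exp(-x^2)
Second-derivative test at each critical point:
  f''(-1.3660) = -3.2162 < 0 → local maximum
  f''(0.3660) = 18.1785 > 0 → local minimum

Critical points: x = -sqrt(3)/2 - 1/2 ≈ -1.3660 (local maximum); x = -1/2 + sqrt(3)/2 ≈ 0.3660 (local minimum)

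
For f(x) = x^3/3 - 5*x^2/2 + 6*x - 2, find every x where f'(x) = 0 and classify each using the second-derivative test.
f'(x) = x^2 - 5*x + 6

Solve f'(x) = 0:
  Factor: x^2 - 5*x + 6 = (x - 3)*(x - 2) = 0.
  ⇒ x = 2, 3

f''(x) = 2*x - 5
Second-derivative test at each critical point:
  f''(2) = -1 < 0 → local maximum
  f''(3) = 1 > 0 → local minimum

Critical points: x = 2 (local maximum); x = 3 (local minimum)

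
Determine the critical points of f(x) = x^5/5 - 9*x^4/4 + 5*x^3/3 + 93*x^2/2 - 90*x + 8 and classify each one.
f'(x) = x^4 - 9*x^3 + 5*x^2 + 93*x - 90

Solve f'(x) = 0:
  Factor: x^4 - 9*x^3 + 5*x^2 + 93*x - 90 = (x - 6)*(x - 5)*(x - 1)*(x + 3) = 0.
  ⇒ x = -3, 1, 5, 6

f''(x) = 4*x^3 - 27*x^2 + 10*x + 93
Second-derivative test at each critical point:
  f''(-3) = -288 < 0 → local maximum
  f''(1) = 80 > 0 → local minimum
  f''(5) = -32 < 0 → local maximum
  f''(6) = 45 > 0 → local minimum

Critical points: x = -3 (local maximum); x = 1 (local minimum); x = 5 (local maximum); x = 6 (local minimum)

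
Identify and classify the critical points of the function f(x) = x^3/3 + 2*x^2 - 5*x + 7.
f'(x) = x^2 + 4*x - 5

Solve f'(x) = 0:
  Factor: x^2 + 4*x - 5 = (x - 1)*(x + 5) = 0.
  ⇒ x = -5, 1

f''(x) = 2*x + 4
Second-derivative test at each critical point:
  f''(-5) = -6 < 0 → local maximum
  f''(1) = 6 > 0 → local minimum

Critical points: x = -5 (local maximum); x = 1 (local minimum)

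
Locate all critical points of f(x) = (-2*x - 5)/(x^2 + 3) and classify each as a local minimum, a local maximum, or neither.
f'(x) = 2*(x^2 + 5*x - 3)/(x^4 + 6*x^2 + 9)

Solve f'(x) = 0:
  f'(x) = 2*(x^2 + 5*x - 3)/(x^2 + 3)^2; the denominator is positive wherever f is defined, so f'(x) = 0 ⇔ 2*x^2 + 10*x - 6 = 0.
  Factor: 2*x^2 + 10*x - 6 = 2*(x^2 + 5*x - 3); x^2 + 5*x - 3 = 0 has no rational roots; quadratic formula: x = (-5 ± √37)/2.
  ⇒ x = -sqrt(37)/2 - 5/2 ≈ -5.5414, -5/2 + sqrt(37)/2 ≈ 0.5414

f''(x) = 2*(-4*x^2*(2*x + 5) + (6*x + 5)*(x^2 + 3))/(x^2 + 3)^3
Second-derivative test at each critical point:
  f''(-5.5414) = -0.0107 < 0 → local maximum
  f''(0.5414) = 1.1218 > 0 → local minimum

Critical points: x = -sqrt(37)/2 - 5/2 ≈ -5.5414 (local maximum); x = -5/2 + sqrt(37)/2 ≈ 0.5414 (local minimum)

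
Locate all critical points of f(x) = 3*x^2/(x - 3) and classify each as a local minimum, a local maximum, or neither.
f'(x) = 3*x*(x - 6)/(x^2 - 6*x + 9)

Solve f'(x) = 0:
  f'(x) = 3*x*(x - 6)/(x - 3)^2; the denominator is positive wherever f is defined, so f'(x) = 0 ⇔ 3*x^2 - 18*x = 0.
  Factor: 3*x^2 - 18*x = 3*x*(x - 6) = 0.
  ⇒ x = 0, 6

f''(x) = 54/(x^3 - 9*x^2 + 27*x - 27)
Second-derivative test at each critical point:
  f''(0) = -2 < 0 → local maximum
  f''(6) = 2 > 0 → local minimum

Critical points: x = 0 (local maximum); x = 6 (local minimum)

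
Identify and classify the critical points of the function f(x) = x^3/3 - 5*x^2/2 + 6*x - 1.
f'(x) = x^2 - 5*x + 6

Solve f'(x) = 0:
  Factor: x^2 - 5*x + 6 = (x - 3)*(x - 2) = 0.
  ⇒ x = 2, 3

f''(x) = 2*x - 5
Second-derivative test at each critical point:
  f''(2) = -1 < 0 → local maximum
  f''(3) = 1 > 0 → local minimum

Critical points: x = 2 (local maximum); x = 3 (local minimum)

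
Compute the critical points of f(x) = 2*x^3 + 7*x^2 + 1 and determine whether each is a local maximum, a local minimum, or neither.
f'(x) = 2*x*(3*x + 7)

Solve f'(x) = 0:
  Factor: 6*x^2 + 14*x = 2*x*(3*x + 7) = 0.
  ⇒ x = -7/3, 0

f''(x) = 12*x + 14
Second-derivative test at each critical point:
  f''(-7/3) = -14 < 0 → local maximum
  f''(0) = 14 > 0 → local minimum

Critical points: x = -7/3 (local maximum); x = 0 (local minimum)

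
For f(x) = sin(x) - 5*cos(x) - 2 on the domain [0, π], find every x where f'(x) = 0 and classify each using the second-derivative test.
f'(x) = 5*sin(x) + cos(x)

Solve f'(x) = 0 on [0, π]:
  f'(x) = 0 ⇔ cos(x) = -5*sin(x) ⇔ tan(x) = -1/5, i.e. x = arctan(-1/5) + nπ; keep the solutions lying in [0, π].
  ⇒ x = pi - atan(1/5) ≈ 2.9442

f''(x) = -sin(x) + 5*cos(x)
Second-derivative test at each critical point:
  f''(2.9442) = -5.0990 < 0 → local maximum

Critical points: x = pi - atan(1/5) ≈ 2.9442 (local maximum)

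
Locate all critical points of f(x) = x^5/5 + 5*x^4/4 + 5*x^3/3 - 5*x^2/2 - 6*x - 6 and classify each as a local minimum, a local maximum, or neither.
f'(x) = x^4 + 5*x^3 + 5*x^2 - 5*x - 6

Solve f'(x) = 0:
  Factor: x^4 + 5*x^3 + 5*x^2 - 5*x - 6 = (x - 1)*(x + 1)*(x + 2)*(x + 3) = 0.
  ⇒ x = -3, -2, -1, 1

f''(x) = 4*x^3 + 15*x^2 + 10*x - 5
Second-derivative test at each critical point:
  f''(-3) = -8 < 0 → local maximum
  f''(-2) = 3 > 0 → local minimum
  f''(-1) = -4 < 0 → local maximum
  f''(1) = 24 > 0 → local minimum

Critical points: x = -3 (local maximum); x = -2 (local minimum); x = -1 (local maximum); x = 1 (local minimum)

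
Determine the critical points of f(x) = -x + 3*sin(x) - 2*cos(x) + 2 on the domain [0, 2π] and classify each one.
f'(x) = 2*sin(x) + 3*cos(x) - 1

Solve f'(x) = 0 on [0, 2π]:
  f'(x) = 0 ⇔ 2*sin(x) + 3*cos(x) = 1. Write the left side as R·cos(x + φ) with R = √(3² + (-2)²) = sqrt(13), cos φ = 3*sqrt(13)/13, sin φ = -2*sqrt(13)/13; then cos(x + φ) = sqrt(13)/13. Solve for x and keep the solutions lying in [0, 2π].
  ⇒ x = atan((2 + 6*sqrt(3))/(3 - 4*sqrt(3))) + pi ≈ 1.8778, atan((2 - 6*sqrt(3))/(3 + 4*sqrt(3))) + 2*pi ≈ 5.5814

f''(x) = -3*sin(x) + 2*cos(x)
Second-derivative test at each critical point:
  f''(1.8778) = -3.4641 < 0 → local maximum
  f''(5.5814) = 3.4641 > 0 → local minimum

Critical points: x = atan((2 + 6*sqrt(3))/(3 - 4*sqrt(3))) + pi ≈ 1.8778 (local maximum); x = atan((2 - 6*sqrt(3))/(3 + 4*sqrt(3))) + 2*pi ≈ 5.5814 (local minimum)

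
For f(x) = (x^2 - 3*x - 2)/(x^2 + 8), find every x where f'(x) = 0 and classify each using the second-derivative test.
f'(x) = (3*x^2 + 20*x - 24)/(x^4 + 16*x^2 + 64)

Solve f'(x) = 0:
  f'(x) = (3*x^2 + 20*x - 24)/(x^2 + 8)^2; the denominator is positive wherever f is defined, so f'(x) = 0 ⇔ 3*x^2 + 20*x - 24 = 0.
  3*x^2 + 20*x - 24 = 0 has no rational roots; quadratic formula: x = (-20 ± √688)/6.
  ⇒ x = -2*sqrt(43)/3 - 10/3 ≈ -7.7050, -10/3 + 2*sqrt(43)/3 ≈ 1.0383

f''(x) = 2*(-3*x^3 - 30*x^2 + 72*x + 80)/(x^6 + 24*x^4 + 192*x^2 + 512)
Second-derivative test at each critical point:
  f''(-7.7050) = -0.0058 < 0 → local maximum
  f''(1.0383) = 0.3183 > 0 → local minimum

Critical points: x = -2*sqrt(43)/3 - 10/3 ≈ -7.7050 (local maximum); x = -10/3 + 2*sqrt(43)/3 ≈ 1.0383 (local minimum)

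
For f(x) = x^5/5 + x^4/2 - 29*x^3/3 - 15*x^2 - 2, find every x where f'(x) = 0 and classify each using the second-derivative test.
f'(x) = x*(x^3 + 2*x^2 - 29*x - 30)

Solve f'(x) = 0:
  Factor: x^4 + 2*x^3 - 29*x^2 - 30*x = x*(x - 5)*(x + 1)*(x + 6) = 0.
  ⇒ x = -6, -1, 0, 5

f''(x) = 4*x^3 + 6*x^2 - 58*x - 30
Second-derivative test at each critical point:
  f''(-6) = -330 < 0 → local maximum
  f''(-1) = 30 > 0 → local minimum
  f''(0) = -30 < 0 → local maximum
  f''(5) = 330 > 0 → local minimum

Critical points: x = -6 (local maximum); x = -1 (local minimum); x = 0 (local maximum); x = 5 (local minimum)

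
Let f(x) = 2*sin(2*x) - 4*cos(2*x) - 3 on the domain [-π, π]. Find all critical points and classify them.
f'(x) = 8*sin(2*x) + 4*cos(2*x)

Solve f'(x) = 0 on [-π, π]:
  f'(x) = 0 ⇔ 2*cos(2*x) = -4*sin(2*x) ⇔ tan(2*x) = -1/2, i.e. 2*x = arctan(-1/2) + nπ; keep the solutions lying in [-π, π].
  ⇒ x = -pi/2 - atan(1/2)/2 ≈ -1.8026, -atan(1/2)/2 ≈ -0.2318, -atan(1/2)/2 + pi/2 ≈ 1.3390, pi - atan(1/2)/2 ≈ 2.9098

f''(x) = -8*sin(2*x) + 16*cos(2*x)
Second-derivative test at each critical point:
  f''(-1.8026) = -17.8885 < 0 → local maximum
  f''(-0.2318) = 17.8885 > 0 → local minimum
  f''(1.3390) = -17.8885 < 0 → local maximum
  f''(2.9098) = 17.8885 > 0 → local minimum

Critical points: x = -pi/2 - atan(1/2)/2 ≈ -1.8026 (local maximum); x = -atan(1/2)/2 ≈ -0.2318 (local minimum); x = -atan(1/2)/2 + pi/2 ≈ 1.3390 (local maximum); x = pi - atan(1/2)/2 ≈ 2.9098 (local minimum)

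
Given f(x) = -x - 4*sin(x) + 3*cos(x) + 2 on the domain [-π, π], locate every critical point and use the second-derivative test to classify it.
f'(x) = -3*sin(x) - 4*cos(x) - 1

Solve f'(x) = 0 on [-π, π]:
  f'(x) = 0 ⇔ -3*sin(x) - 4*cos(x) = 1. Write the left side as R·cos(x + φ) with R = √((-4)² + 3²) = 5, cos φ = -4/5, sin φ = 3/5; then cos(x + φ) = 1/5. Solve for x and keep the solutions lying in [-π, π].
  ⇒ x = atan((-8*sqrt(6) - 3)/(-4 + 6*sqrt(6))) ≈ -1.1287, atan((-3 + 8*sqrt(6))/(-6*sqrt(6) - 4)) + pi ≈ 2.4157

f''(x) = 4*sin(x) - 3*cos(x)
Second-derivative test at each critical point:
  f''(-1.1287) = -4.8990 < 0 → local maximum
  f''(2.4157) = 4.8990 > 0 → local minimum

Critical points: x = atan((-8*sqrt(6) - 3)/(-4 + 6*sqrt(6))) ≈ -1.1287 (local maximum); x = atan((-3 + 8*sqrt(6))/(-6*sqrt(6) - 4)) + pi ≈ 2.4157 (local minimum)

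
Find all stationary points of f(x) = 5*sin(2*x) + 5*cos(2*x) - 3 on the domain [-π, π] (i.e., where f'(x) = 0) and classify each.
f'(x) = 10*sqrt(2)*cos(2*x + pi/4)

Solve f'(x) = 0 on [-π, π]:
  f'(x) = 0 ⇔ 5*cos(2*x) = 5*sin(2*x) ⇔ tan(2*x) = 1, i.e. 2*x = arctan(1) + nπ; keep the solutions lying in [-π, π].
  ⇒ x = -7*pi/8 ≈ -2.7489, -3*pi/8 ≈ -1.1781, pi/8 ≈ 0.3927, 5*pi/8 ≈ 1.9635

f''(x) = -20*sqrt(2)*sin(2*x + pi/4)
Second-derivative test at each critical point:
  f''(-2.7489) = -28.2843 < 0 → local maximum
  f''(-1.1781) = 28.2843 > 0 → local minimum
  f''(0.3927) = -28.2843 < 0 → local maximum
  f''(1.9635) = 28.2843 > 0 → local minimum

Critical points: x = -7*pi/8 ≈ -2.7489 (local maximum); x = -3*pi/8 ≈ -1.1781 (local minimum); x = pi/8 ≈ 0.3927 (local maximum); x = 5*pi/8 ≈ 1.9635 (local minimum)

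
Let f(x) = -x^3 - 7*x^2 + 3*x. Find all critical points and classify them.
f'(x) = -3*x^2 - 14*x + 3

Solve f'(x) = 0:
  3*x^2 + 14*x - 3 = 0 has no rational roots; quadratic formula: x = (-14 ± √232)/6.
  ⇒ x = -sqrt(58)/3 - 7/3 ≈ -4.8719, -7/3 + sqrt(58)/3 ≈ 0.2053

f''(x) = -6*x - 14
Second-derivative test at each critical point:
  f''(-4.8719) = 15.2315 > 0 → local minimum
  f''(0.2053) = -15.2315 < 0 → local maximum

Critical points: x = -sqrt(58)/3 - 7/3 ≈ -4.8719 (local minimum); x = -7/3 + sqrt(58)/3 ≈ 0.2053 (local maximum)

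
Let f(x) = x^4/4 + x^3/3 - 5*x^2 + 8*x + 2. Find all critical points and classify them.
f'(x) = x^3 + x^2 - 10*x + 8

Solve f'(x) = 0:
  Factor: x^3 + x^2 - 10*x + 8 = (x - 2)*(x - 1)*(x + 4) = 0.
  ⇒ x = -4, 1, 2

f''(x) = 3*x^2 + 2*x - 10
Second-derivative test at each critical point:
  f''(-4) = 30 > 0 → local minimum
  f''(1) = -5 < 0 → local maximum
  f''(2) = 6 > 0 → local minimum

Critical points: x = -4 (local minimum); x = 1 (local maximum); x = 2 (local minimum)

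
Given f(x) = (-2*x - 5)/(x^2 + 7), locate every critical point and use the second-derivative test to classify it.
f'(x) = 2*(x^2 + 5*x - 7)/(x^4 + 14*x^2 + 49)

Solve f'(x) = 0:
  f'(x) = 2*(x^2 + 5*x - 7)/(x^2 + 7)^2; the denominator is positive wherever f is defined, so f'(x) = 0 ⇔ 2*x^2 + 10*x - 14 = 0.
  Factor: 2*x^2 + 10*x - 14 = 2*(x^2 + 5*x - 7); x^2 + 5*x - 7 = 0 has no rational roots; quadratic formula: x = (-5 ± √53)/2.
  ⇒ x = -sqrt(53)/2 - 5/2 ≈ -6.1401, -5/2 + sqrt(53)/2 ≈ 1.1401

f''(x) = 2*(-4*x^2*(2*x + 5) + (6*x + 5)*(x^2 + 7))/(x^2 + 7)^3
Second-derivative test at each critical point:
  f''(-6.1401) = -0.0073 < 0 → local maximum
  f''(1.1401) = 0.2114 > 0 → local minimum

Critical points: x = -sqrt(53)/2 - 5/2 ≈ -6.1401 (local maximum); x = -5/2 + sqrt(53)/2 ≈ 1.1401 (local minimum)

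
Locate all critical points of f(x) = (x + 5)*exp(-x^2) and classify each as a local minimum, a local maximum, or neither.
f'(x) = (-2*x*(x + 5) + 1)*exp(-x^2)

Solve f'(x) = 0:
  f'(x) = (-2*x^2 - 10*x + 1)·exp(-x^2) and exp(-x^2) > 0 for every x, so f'(x) = 0 ⇔ -2*x^2 - 10*x + 1 = 0.
  2*x^2 + 10*x - 1 = 0 has no rational roots; quadratic formula: x = (-10 ± √108)/4.
  ⇒ x = -3*sqrt(3)/2 - 5/2 ≈ -5.0981, -5/2 + 3*sqrt(3)/2 ≈ 0.0981

f''(x) = 2*(2*x^2*(x + 5) - 3*x - 5)*exp(-x^2)
Second-derivative test at each critical point:
  f''(-5.0981) = 5.361e-11 > 0 → local minimum
  f''(0.0981) = -10.2928 < 0 → local maximum

Critical points: x = -3*sqrt(3)/2 - 5/2 ≈ -5.0981 (local minimum); x = -5/2 + 3*sqrt(3)/2 ≈ 0.0981 (local maximum)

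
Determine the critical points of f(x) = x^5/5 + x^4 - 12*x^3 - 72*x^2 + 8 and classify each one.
f'(x) = x*(x^3 + 4*x^2 - 36*x - 144)

Solve f'(x) = 0:
  Factor: x^4 + 4*x^3 - 36*x^2 - 144*x = x*(x - 6)*(x + 4)*(x + 6) = 0.
  ⇒ x = -6, -4, 0, 6

f''(x) = 4*x^3 + 12*x^2 - 72*x - 144
Second-derivative test at each critical point:
  f''(-6) = -144 < 0 → local maximum
  f''(-4) = 80 > 0 → local minimum
  f''(0) = -144 < 0 → local maximum
  f''(6) = 720 > 0 → local minimum

Critical points: x = -6 (local maximum); x = -4 (local minimum); x = 0 (local maximum); x = 6 (local minimum)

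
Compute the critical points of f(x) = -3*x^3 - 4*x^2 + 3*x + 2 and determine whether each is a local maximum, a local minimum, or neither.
f'(x) = -9*x^2 - 8*x + 3

Solve f'(x) = 0:
  9*x^2 + 8*x - 3 = 0 has no rational roots; quadratic formula: x = (-8 ± √172)/18.
  ⇒ x = -sqrt(43)/9 - 4/9 ≈ -1.1730, -4/9 + sqrt(43)/9 ≈ 0.2842

f''(x) = -18*x - 8
Second-derivative test at each critical point:
  f''(-1.1730) = 13.1149 > 0 → local minimum
  f''(0.2842) = -13.1149 < 0 → local maximum

Critical points: x = -sqrt(43)/9 - 4/9 ≈ -1.1730 (local minimum); x = -4/9 + sqrt(43)/9 ≈ 0.2842 (local maximum)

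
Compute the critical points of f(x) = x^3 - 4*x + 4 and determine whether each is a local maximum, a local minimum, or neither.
f'(x) = 3*x^2 - 4

Solve f'(x) = 0:
  3*x^2 - 4 = 0 has no rational roots; quadratic formula: x = (0 ± √48)/6.
  ⇒ x = -2*sqrt(3)/3 ≈ -1.1547, 2*sqrt(3)/3 ≈ 1.1547

f''(x) = 6*x
Second-derivative test at each critical point:
  f''(-1.1547) = -6.9282 < 0 → local maximum
  f''(1.1547) = 6.9282 > 0 → local minimum

Critical points: x = -2*sqrt(3)/3 ≈ -1.1547 (local maximum); x = 2*sqrt(3)/3 ≈ 1.1547 (local minimum)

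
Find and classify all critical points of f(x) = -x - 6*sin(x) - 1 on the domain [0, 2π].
f'(x) = -6*cos(x) - 1

Solve f'(x) = 0 on [0, 2π]:
  f'(x) = 0 ⇔ cos(x) = -1/6, i.e. x = ±arccos(-1/6) + 2nπ; keep the solutions lying in [0, 2π].
  ⇒ x = acos(-1/6) ≈ 1.7382, -acos(-1/6) + 2*pi ≈ 4.5449

f''(x) = 6*sin(x)
Second-derivative test at each critical point:
  f''(1.7382) = 5.9161 > 0 → local minimum
  f''(4.5449) = -5.9161 < 0 → local maximum

Critical points: x = acos(-1/6) ≈ 1.7382 (local minimum); x = -acos(-1/6) + 2*pi ≈ 4.5449 (local maximum)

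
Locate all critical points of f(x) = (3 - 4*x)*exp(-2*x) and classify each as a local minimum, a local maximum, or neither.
f'(x) = 2*(4*x - 5)*exp(-2*x)

Solve f'(x) = 0:
  f'(x) = (8*x - 10)·exp(-2*x) and exp(-2*x) > 0 for every x, so f'(x) = 0 ⇔ 8*x - 10 = 0.
  Factor: 8*x - 10 = 2*(4*x - 5) = 0.
  ⇒ x = 5/4

f''(x) = 4*(7 - 4*x)*exp(-2*x)
Second-derivative test at each critical point:
  f''(5/4) = 0.6567 > 0 → local minimum

Critical points: x = 5/4 (local minimum)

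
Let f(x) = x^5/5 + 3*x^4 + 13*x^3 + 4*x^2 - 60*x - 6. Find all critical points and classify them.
f'(x) = x^4 + 12*x^3 + 39*x^2 + 8*x - 60

Solve f'(x) = 0:
  Factor: x^4 + 12*x^3 + 39*x^2 + 8*x - 60 = (x - 1)*(x + 2)*(x + 5)*(x + 6) = 0.
  ⇒ x = -6, -5, -2, 1

f''(x) = 4*x^3 + 36*x^2 + 78*x + 8
Second-derivative test at each critical point:
  f''(-6) = -28 < 0 → local maximum
  f''(-5) = 18 > 0 → local minimum
  f''(-2) = -36 < 0 → local maximum
  f''(1) = 126 > 0 → local minimum

Critical points: x = -6 (local maximum); x = -5 (local minimum); x = -2 (local maximum); x = 1 (local minimum)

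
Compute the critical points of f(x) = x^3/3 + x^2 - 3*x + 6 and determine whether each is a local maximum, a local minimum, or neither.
f'(x) = x^2 + 2*x - 3

Solve f'(x) = 0:
  Factor: x^2 + 2*x - 3 = (x - 1)*(x + 3) = 0.
  ⇒ x = -3, 1

f''(x) = 2*x + 2
Second-derivative test at each critical point:
  f''(-3) = -4 < 0 → local maximum
  f''(1) = 4 > 0 → local minimum

Critical points: x = -3 (local maximum); x = 1 (local minimum)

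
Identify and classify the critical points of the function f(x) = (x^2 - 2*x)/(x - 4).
f'(x) = (x^2 - 8*x + 8)/(x^2 - 8*x + 16)

Solve f'(x) = 0:
  f'(x) = (x^2 - 8*x + 8)/(x - 4)^2; the denominator is positive wherever f is defined, so f'(x) = 0 ⇔ x^2 - 8*x + 8 = 0.
  x^2 - 8*x + 8 = 0 has no rational roots; quadratic formula: x = (8 ± √32)/2.
  ⇒ x = 4 - 2*sqrt(2) ≈ 1.1716, 2*sqrt(2) + 4 ≈ 6.8284

f''(x) = 16/(x^3 - 12*x^2 + 48*x - 64)
Second-derivative test at each critical point:
  f''(1.1716) = -0.7071 < 0 → local maximum
  f''(6.8284) = 0.7071 > 0 → local minimum

Critical points: x = 4 - 2*sqrt(2) ≈ 1.1716 (local maximum); x = 2*sqrt(2) + 4 ≈ 6.8284 (local minimum)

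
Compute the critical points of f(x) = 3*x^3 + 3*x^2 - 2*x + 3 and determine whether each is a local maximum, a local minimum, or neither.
f'(x) = 9*x^2 + 6*x - 2

Solve f'(x) = 0:
  9*x^2 + 6*x - 2 = 0 has no rational roots; quadratic formula: x = (-6 ± √108)/18.
  ⇒ x = -sqrt(3)/3 - 1/3 ≈ -0.9107, -1/3 + sqrt(3)/3 ≈ 0.2440

f''(x) = 18*x + 6
Second-derivative test at each critical point:
  f''(-0.9107) = -10.3923 < 0 → local maximum
  f''(0.2440) = 10.3923 > 0 → local minimum

Critical points: x = -sqrt(3)/3 - 1/3 ≈ -0.9107 (local maximum); x = -1/3 + sqrt(3)/3 ≈ 0.2440 (local minimum)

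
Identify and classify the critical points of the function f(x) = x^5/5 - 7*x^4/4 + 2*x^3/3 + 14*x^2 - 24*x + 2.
f'(x) = x^4 - 7*x^3 + 2*x^2 + 28*x - 24

Solve f'(x) = 0:
  Factor: x^4 - 7*x^3 + 2*x^2 + 28*x - 24 = (x - 6)*(x - 2)*(x - 1)*(x + 2) = 0.
  ⇒ x = -2, 1, 2, 6

f''(x) = 4*x^3 - 21*x^2 + 4*x + 28
Second-derivative test at each critical point:
  f''(-2) = -96 < 0 → local maximum
  f''(1) = 15 > 0 → local minimum
  f''(2) = -16 < 0 → local maximum
  f''(6) = 160 > 0 → local minimum

Critical points: x = -2 (local maximum); x = 1 (local minimum); x = 2 (local maximum); x = 6 (local minimum)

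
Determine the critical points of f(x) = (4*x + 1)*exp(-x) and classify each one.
f'(x) = (3 - 4*x)*exp(-x)

Solve f'(x) = 0:
  f'(x) = (3 - 4*x)·exp(-x) and exp(-x) > 0 for every x, so f'(x) = 0 ⇔ 3 - 4*x = 0.
  3 - 4*x = 0.
  ⇒ x = 3/4

f''(x) = (4*x - 7)*exp(-x)
Second-derivative test at each critical point:
  f''(3/4) = -1.8895 < 0 → local maximum

Critical points: x = 3/4 (local maximum)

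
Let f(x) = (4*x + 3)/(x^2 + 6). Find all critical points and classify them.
f'(x) = 2*(-2*x^2 - 3*x + 12)/(x^4 + 12*x^2 + 36)

Solve f'(x) = 0:
  f'(x) = -2*(2*x^2 + 3*x - 12)/(x^2 + 6)^2; the denominator is positive wherever f is defined, so f'(x) = 0 ⇔ -4*x^2 - 6*x + 24 = 0.
  Factor: -4*x^2 - 6*x + 24 = -2*(2*x^2 + 3*x - 12); 2*x^2 + 3*x - 12 = 0 has no rational roots; quadratic formula: x = (-3 ± √105)/4.
  ⇒ x = -sqrt(105)/4 - 3/4 ≈ -3.3117, -3/4 + sqrt(105)/4 ≈ 1.8117

f''(x) = 2*(4*x^2*(4*x + 3) - 3*(4*x + 1)*(x^2 + 6))/(x^2 + 6)^3
Second-derivative test at each critical point:
  f''(-3.3117) = 0.0712 > 0 → local minimum
  f''(1.8117) = -0.2379 < 0 → local maximum

Critical points: x = -sqrt(105)/4 - 3/4 ≈ -3.3117 (local minimum); x = -3/4 + sqrt(105)/4 ≈ 1.8117 (local maximum)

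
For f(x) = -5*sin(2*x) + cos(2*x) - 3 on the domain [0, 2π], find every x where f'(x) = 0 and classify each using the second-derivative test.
f'(x) = -2*sin(2*x) - 10*cos(2*x)

Solve f'(x) = 0 on [0, 2π]:
  f'(x) = 0 ⇔ -5*cos(2*x) = sin(2*x) ⇔ tan(2*x) = -5, i.e. 2*x = arctan(-5) + nπ; keep the solutions lying in [0, 2π].
  ⇒ x = -atan(5)/2 + pi/2 ≈ 0.8841, pi - atan(5)/2 ≈ 2.4549, -atan(5)/2 + 3*pi/2 ≈ 4.0257, -atan(5)/2 + 2*pi ≈ 5.5965

f''(x) = 20*sin(2*x) - 4*cos(2*x)
Second-derivative test at each critical point:
  f''(0.8841) = 20.3961 > 0 → local minimum
  f''(2.4549) = -20.3961 < 0 → local maximum
  f''(4.0257) = 20.3961 > 0 → local minimum
  f''(5.5965) = -20.3961 < 0 → local maximum

Critical points: x = -atan(5)/2 + pi/2 ≈ 0.8841 (local minimum); x = pi - atan(5)/2 ≈ 2.4549 (local maximum); x = -atan(5)/2 + 3*pi/2 ≈ 4.0257 (local minimum); x = -atan(5)/2 + 2*pi ≈ 5.5965 (local maximum)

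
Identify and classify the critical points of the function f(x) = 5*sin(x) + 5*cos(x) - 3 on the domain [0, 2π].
f'(x) = 5*sqrt(2)*cos(x + pi/4)

Solve f'(x) = 0 on [0, 2π]:
  f'(x) = 0 ⇔ 5*cos(x) = 5*sin(x) ⇔ tan(x) = 1, i.e. x = arctan(1) + nπ; keep the solutions lying in [0, 2π].
  ⇒ x = pi/4 ≈ 0.7854, 5*pi/4 ≈ 3.9270

f''(x) = -5*sqrt(2)*sin(x + pi/4)
Second-derivative test at each critical point:
  f''(0.7854) = -7.0711 < 0 → local maximum
  f''(3.9270) = 7.0711 > 0 → local minimum

Critical points: x = pi/4 ≈ 0.7854 (local maximum); x = 5*pi/4 ≈ 3.9270 (local minimum)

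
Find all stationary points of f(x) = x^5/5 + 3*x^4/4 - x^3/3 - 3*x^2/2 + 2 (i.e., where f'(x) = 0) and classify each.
f'(x) = x*(x^3 + 3*x^2 - x - 3)

Solve f'(x) = 0:
  Factor: x^4 + 3*x^3 - x^2 - 3*x = x*(x - 1)*(x + 1)*(x + 3) = 0.
  ⇒ x = -3, -1, 0, 1

f''(x) = 4*x^3 + 9*x^2 - 2*x - 3
Second-derivative test at each critical point:
  f''(-3) = -24 < 0 → local maximum
  f''(-1) = 4 > 0 → local minimum
  f''(0) = -3 < 0 → local maximum
  f''(1) = 8 > 0 → local minimum

Critical points: x = -3 (local maximum); x = -1 (local minimum); x = 0 (local maximum); x = 1 (local minimum)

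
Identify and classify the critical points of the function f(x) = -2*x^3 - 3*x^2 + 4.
f'(x) = 6*x*(-x - 1)

Solve f'(x) = 0:
  Factor: -6*x^2 - 6*x = -6*x*(x + 1) = 0.
  ⇒ x = -1, 0

f''(x) = -12*x - 6
Second-derivative test at each critical point:
  f''(-1) = 6 > 0 → local minimum
  f''(0) = -6 < 0 → local maximum

Critical points: x = -1 (local minimum); x = 0 (local maximum)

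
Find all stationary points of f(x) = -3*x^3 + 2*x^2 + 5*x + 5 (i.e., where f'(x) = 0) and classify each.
f'(x) = -9*x^2 + 4*x + 5

Solve f'(x) = 0:
  Factor: -9*x^2 + 4*x + 5 = -(x - 1)*(9*x + 5) = 0.
  ⇒ x = -5/9, 1

f''(x) = 4 - 18*x
Second-derivative test at each critical point:
  f''(-5/9) = 14 > 0 → local minimum
  f''(1) = -14 < 0 → local maximum

Critical points: x = -5/9 (local minimum); x = 1 (local maximum)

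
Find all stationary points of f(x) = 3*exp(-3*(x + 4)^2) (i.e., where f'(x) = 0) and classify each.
f'(x) = 18*(-x - 4)*exp(-3*(x + 4)^2)

Solve f'(x) = 0:
  f'(x) = (-18*x - 72)·exp(-3*(x + 4)^2) and exp(-3*(x + 4)^2) > 0 for every x, so f'(x) = 0 ⇔ -18*x - 72 = 0.
  Factor: -18*x - 72 = -18*(x + 4) = 0.
  ⇒ x = -4

f''(x) = 18*(6*(x + 4)^2 - 1)*exp(-3*(x + 4)^2)
Second-derivative test at each critical point:
  f''(-4) = -18 < 0 → local maximum

Critical points: x = -4 (local maximum)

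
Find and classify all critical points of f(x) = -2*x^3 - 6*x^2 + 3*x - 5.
f'(x) = -6*x^2 - 12*x + 3

Solve f'(x) = 0:
  Factor: -6*x^2 - 12*x + 3 = -3*(2*x^2 + 4*x - 1); 2*x^2 + 4*x - 1 = 0 has no rational roots; quadratic formula: x = (-4 ± √24)/4.
  ⇒ x = -sqrt(6)/2 - 1 ≈ -2.2247, -1 + sqrt(6)/2 ≈ 0.2247

f''(x) = -12*x - 12
Second-derivative test at each critical point:
  f''(-2.2247) = 14.6969 > 0 → local minimum
  f''(0.2247) = -14.6969 < 0 → local maximum

Critical points: x = -sqrt(6)/2 - 1 ≈ -2.2247 (local minimum); x = -1 + sqrt(6)/2 ≈ 0.2247 (local maximum)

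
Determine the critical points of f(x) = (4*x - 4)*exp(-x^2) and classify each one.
f'(x) = 4*(-2*x*(x - 1) + 1)*exp(-x^2)

Solve f'(x) = 0:
  f'(x) = (-8*x^2 + 8*x + 4)·exp(-x^2) and exp(-x^2) > 0 for every x, so f'(x) = 0 ⇔ -8*x^2 + 8*x + 4 = 0.
  Factor: -8*x^2 + 8*x + 4 = -4*(2*x^2 - 2*x - 1); 2*x^2 - 2*x - 1 = 0 has no rational roots; quadratic formula: x = (2 ± √12)/4.
  ⇒ x = 1/2 - sqrt(3)/2 ≈ -0.3660, 1/2 + sqrt(3)/2 ≈ 1.3660

f''(x) = 8*(2*x^2*(x - 1) - 3*x + 1)*exp(-x^2)
Second-derivative test at each critical point:
  f''(-0.3660) = 12.1190 > 0 → local minimum
  f''(1.3660) = -2.1441 < 0 → local maximum

Critical points: x = 1/2 - sqrt(3)/2 ≈ -0.3660 (local minimum); x = 1/2 + sqrt(3)/2 ≈ 1.3660 (local maximum)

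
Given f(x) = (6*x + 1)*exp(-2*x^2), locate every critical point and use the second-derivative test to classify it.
f'(x) = 2*(-2*x*(6*x + 1) + 3)*exp(-2*x^2)

Solve f'(x) = 0:
  f'(x) = (-24*x^2 - 4*x + 6)·exp(-2*x^2) and exp(-2*x^2) > 0 for every x, so f'(x) = 0 ⇔ -24*x^2 - 4*x + 6 = 0.
  Factor: -24*x^2 - 4*x + 6 = -2*(12*x^2 + 2*x - 3); 12*x^2 + 2*x - 3 = 0 has no rational roots; quadratic formula: x = (-2 ± √148)/24.
  ⇒ x = -sqrt(37)/12 - 1/12 ≈ -0.5902, -1/12 + sqrt(37)/12 ≈ 0.4236

f''(x) = 4*(4*x^2*(6*x + 1) - 18*x - 1)*exp(-2*x^2)
Second-derivative test at each critical point:
  f''(-0.5902) = 12.1219 > 0 → local minimum
  f''(0.4236) = -16.9954 < 0 → local maximum

Critical points: x = -sqrt(37)/12 - 1/12 ≈ -0.5902 (local minimum); x = -1/12 + sqrt(37)/12 ≈ 0.4236 (local maximum)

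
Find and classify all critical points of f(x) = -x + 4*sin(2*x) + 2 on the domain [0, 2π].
f'(x) = 8*cos(2*x) - 1

Solve f'(x) = 0 on [0, 2π]:
  f'(x) = 0 ⇔ cos(2*x) = 1/8, i.e. 2*x = ±arccos(1/8) + 2nπ; keep the solutions lying in [0, 2π].
  ⇒ x = acos(1/8)/2 ≈ 0.7227, pi - acos(1/8)/2 ≈ 2.4189, acos(1/8)/2 + pi ≈ 3.8643, -acos(1/8)/2 + 2*pi ≈ 5.5605

f''(x) = -16*sin(2*x)
Second-derivative test at each critical point:
  f''(0.7227) = -15.8745 < 0 → local maximum
  f''(2.4189) = 15.8745 > 0 → local minimum
  f''(3.8643) = -15.8745 < 0 → local maximum
  f''(5.5605) = 15.8745 > 0 → local minimum

Critical points: x = acos(1/8)/2 ≈ 0.7227 (local maximum); x = pi - acos(1/8)/2 ≈ 2.4189 (local minimum); x = acos(1/8)/2 + pi ≈ 3.8643 (local maximum); x = -acos(1/8)/2 + 2*pi ≈ 5.5605 (local minimum)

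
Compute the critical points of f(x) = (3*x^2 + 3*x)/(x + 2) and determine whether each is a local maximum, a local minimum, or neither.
f'(x) = 3*(x^2 + 4*x + 2)/(x^2 + 4*x + 4)

Solve f'(x) = 0:
  f'(x) = 3*(x^2 + 4*x + 2)/(x + 2)^2; the denominator is positive wherever f is defined, so f'(x) = 0 ⇔ 3*x^2 + 12*x + 6 = 0.
  Factor: 3*x^2 + 12*x + 6 = 3*(x^2 + 4*x + 2); x^2 + 4*x + 2 = 0 has no rational roots; quadratic formula: x = (-4 ± √8)/2.
  ⇒ x = -2 - sqrt(2) ≈ -3.4142, -2 + sqrt(2) ≈ -0.5858

f''(x) = 12/(x^3 + 6*x^2 + 12*x + 8)
Second-derivative test at each critical point:
  f''(-3.4142) = -4.2426 < 0 → local maximum
  f''(-0.5858) = 4.2426 > 0 → local minimum

Critical points: x = -2 - sqrt(2) ≈ -3.4142 (local maximum); x = -2 + sqrt(2) ≈ -0.5858 (local minimum)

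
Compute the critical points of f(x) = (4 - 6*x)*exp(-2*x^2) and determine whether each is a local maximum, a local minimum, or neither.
f'(x) = 2*(4*x*(3*x - 2) - 3)*exp(-2*x^2)

Solve f'(x) = 0:
  f'(x) = (24*x^2 - 16*x - 6)·exp(-2*x^2) and exp(-2*x^2) > 0 for every x, so f'(x) = 0 ⇔ 24*x^2 - 16*x - 6 = 0.
  Factor: 24*x^2 - 16*x - 6 = 2*(12*x^2 - 8*x - 3); 12*x^2 - 8*x - 3 = 0 has no rational roots; quadratic formula: x = (8 ± √208)/24.
  ⇒ x = 1/3 - sqrt(13)/6 ≈ -0.2676, 1/3 + sqrt(13)/6 ≈ 0.9343

f''(x) = 8*(4*x^2*(2 - 3*x) + 9*x - 2)*exp(-2*x^2)
Second-derivative test at each critical point:
  f''(-0.2676) = -24.9957 < 0 → local maximum
  f''(0.9343) = 5.0341 > 0 → local minimum

Critical points: x = 1/3 - sqrt(13)/6 ≈ -0.2676 (local maximum); x = 1/3 + sqrt(13)/6 ≈ 0.9343 (local minimum)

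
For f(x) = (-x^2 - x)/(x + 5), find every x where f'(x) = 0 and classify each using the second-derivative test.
f'(x) = (-x^2 - 10*x - 5)/(x^2 + 10*x + 25)

Solve f'(x) = 0:
  f'(x) = -(x^2 + 10*x + 5)/(x + 5)^2; the denominator is positive wherever f is defined, so f'(x) = 0 ⇔ -x^2 - 10*x - 5 = 0.
  x^2 + 10*x + 5 = 0 has no rational roots; quadratic formula: x = (-10 ± √80)/2.
  ⇒ x = -5 - 2*sqrt(5) ≈ -9.4721, -5 + 2*sqrt(5) ≈ -0.5279

f''(x) = -40/(x^3 + 15*x^2 + 75*x + 125)
Second-derivative test at each critical point:
  f''(-9.4721) = 0.4472 > 0 → local minimum
  f''(-0.5279) = -0.4472 < 0 → local maximum

Critical points: x = -5 - 2*sqrt(5) ≈ -9.4721 (local minimum); x = -5 + 2*sqrt(5) ≈ -0.5279 (local maximum)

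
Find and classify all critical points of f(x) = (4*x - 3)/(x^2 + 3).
f'(x) = 2*(-2*x^2 + 3*x + 6)/(x^4 + 6*x^2 + 9)

Solve f'(x) = 0:
  f'(x) = -2*(2*x^2 - 3*x - 6)/(x^2 + 3)^2; the denominator is positive wherever f is defined, so f'(x) = 0 ⇔ -4*x^2 + 6*x + 12 = 0.
  Factor: -4*x^2 + 6*x + 12 = -2*(2*x^2 - 3*x - 6); 2*x^2 - 3*x - 6 = 0 has no rational roots; quadratic formula: x = (3 ± √57)/4.
  ⇒ x = 3/4 - sqrt(57)/4 ≈ -1.1375, 3/4 + sqrt(57)/4 ≈ 2.6375

f''(x) = 2*(4*x^2*(4*x - 3) + 3*(1 - 4*x)*(x^2 + 3))/(x^2 + 3)^3
Second-derivative test at each critical point:
  f''(-1.1375) = 0.8190 > 0 → local minimum
  f''(2.6375) = -0.1523 < 0 → local maximum

Critical points: x = 3/4 - sqrt(57)/4 ≈ -1.1375 (local minimum); x = 3/4 + sqrt(57)/4 ≈ 2.6375 (local maximum)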